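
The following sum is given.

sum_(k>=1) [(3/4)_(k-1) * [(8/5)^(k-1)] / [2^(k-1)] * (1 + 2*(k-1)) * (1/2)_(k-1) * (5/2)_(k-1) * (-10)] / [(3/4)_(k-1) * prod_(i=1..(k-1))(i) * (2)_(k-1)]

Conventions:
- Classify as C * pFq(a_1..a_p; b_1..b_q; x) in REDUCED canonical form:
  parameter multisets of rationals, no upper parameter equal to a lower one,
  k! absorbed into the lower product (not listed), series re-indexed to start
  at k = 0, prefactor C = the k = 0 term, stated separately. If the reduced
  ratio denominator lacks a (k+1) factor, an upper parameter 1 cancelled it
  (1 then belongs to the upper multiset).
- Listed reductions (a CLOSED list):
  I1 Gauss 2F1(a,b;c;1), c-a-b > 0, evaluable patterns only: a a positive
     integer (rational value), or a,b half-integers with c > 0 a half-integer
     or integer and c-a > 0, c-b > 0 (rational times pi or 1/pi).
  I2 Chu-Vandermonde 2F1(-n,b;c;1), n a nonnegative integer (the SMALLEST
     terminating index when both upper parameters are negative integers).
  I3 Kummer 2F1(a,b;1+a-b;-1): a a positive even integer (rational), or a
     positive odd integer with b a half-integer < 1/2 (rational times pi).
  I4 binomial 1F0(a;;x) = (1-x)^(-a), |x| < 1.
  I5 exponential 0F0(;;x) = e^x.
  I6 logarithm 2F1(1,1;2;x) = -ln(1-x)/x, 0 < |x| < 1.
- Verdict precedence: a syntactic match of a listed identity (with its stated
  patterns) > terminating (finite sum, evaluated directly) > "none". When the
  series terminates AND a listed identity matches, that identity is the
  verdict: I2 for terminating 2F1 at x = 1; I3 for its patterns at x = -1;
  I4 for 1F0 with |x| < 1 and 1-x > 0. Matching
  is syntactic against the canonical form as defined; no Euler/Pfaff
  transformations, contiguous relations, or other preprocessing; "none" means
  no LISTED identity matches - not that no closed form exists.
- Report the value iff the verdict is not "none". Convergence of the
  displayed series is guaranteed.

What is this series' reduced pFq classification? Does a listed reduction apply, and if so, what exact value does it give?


The series (x = 4/5) is 2F1: upper {3/2, 5/2}, lower {2}, prefactor -10. Verdict: none here - no I1-I6 shape fits x = 4/5 with lower {2}.

First insight: t_0 = -10 here, and the product of the first k integers (C = -10) is k!.
Term ratio: r(k) = (4/5) * (k+3/2) (k+5/2) / [(k+2) (k+1)] ; factor over Q: parameters, x = (4/5), and C = -10.


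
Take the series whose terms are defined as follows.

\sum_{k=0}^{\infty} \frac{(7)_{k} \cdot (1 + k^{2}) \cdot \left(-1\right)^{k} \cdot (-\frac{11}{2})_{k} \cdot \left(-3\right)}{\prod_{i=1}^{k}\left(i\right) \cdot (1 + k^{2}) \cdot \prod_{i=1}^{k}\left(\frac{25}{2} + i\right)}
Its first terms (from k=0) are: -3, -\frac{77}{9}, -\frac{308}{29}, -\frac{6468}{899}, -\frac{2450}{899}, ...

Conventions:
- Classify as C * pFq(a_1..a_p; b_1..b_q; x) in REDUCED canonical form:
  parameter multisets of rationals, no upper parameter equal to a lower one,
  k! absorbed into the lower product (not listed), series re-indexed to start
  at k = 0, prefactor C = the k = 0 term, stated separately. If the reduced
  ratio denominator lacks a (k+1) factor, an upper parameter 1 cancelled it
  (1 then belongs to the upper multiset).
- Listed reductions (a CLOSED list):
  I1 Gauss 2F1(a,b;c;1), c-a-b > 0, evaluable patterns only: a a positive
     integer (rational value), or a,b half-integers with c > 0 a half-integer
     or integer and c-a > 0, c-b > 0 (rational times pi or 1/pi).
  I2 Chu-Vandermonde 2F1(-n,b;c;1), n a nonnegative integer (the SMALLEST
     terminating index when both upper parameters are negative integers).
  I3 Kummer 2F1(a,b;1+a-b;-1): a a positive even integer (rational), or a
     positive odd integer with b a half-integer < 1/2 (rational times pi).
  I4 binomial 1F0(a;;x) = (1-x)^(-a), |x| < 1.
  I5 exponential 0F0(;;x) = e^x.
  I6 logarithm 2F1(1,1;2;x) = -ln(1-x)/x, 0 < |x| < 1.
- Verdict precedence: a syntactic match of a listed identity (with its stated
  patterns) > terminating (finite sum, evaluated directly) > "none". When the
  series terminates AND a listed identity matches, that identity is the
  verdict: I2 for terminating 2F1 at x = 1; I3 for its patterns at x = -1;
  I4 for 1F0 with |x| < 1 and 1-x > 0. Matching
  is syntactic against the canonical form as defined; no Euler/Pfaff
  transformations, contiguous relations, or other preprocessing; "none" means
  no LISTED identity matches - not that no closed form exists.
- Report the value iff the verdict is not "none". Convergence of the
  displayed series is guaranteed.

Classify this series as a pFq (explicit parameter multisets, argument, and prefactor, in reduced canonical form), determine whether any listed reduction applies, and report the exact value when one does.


Canonical form: C = -3 times 2F1 with upper {-\frac{11}{2}, 7}, lower {\frac{27}{2}}, x = -1. Verdict (x = -1): Kummer (I3) applies (x = -1; c = \frac{27}{2} equals 1+a-b for upper {-\frac{11}{2}, 7}: listed pattern). Its exact value is \left(-\frac{2788660875}{268435456}\right) \cdot \pi.

Key step: from the first term -3: the lower running product (C = -3, x = -1) is a rising factorial.
Step ratio: r(k) = -1 * (k-\frac{11}{2}) (k+7) / [(k+\frac{27}{2}) (k+1)] - poly over poly, x = -1 from leading terms; C = -3 at k = 0.


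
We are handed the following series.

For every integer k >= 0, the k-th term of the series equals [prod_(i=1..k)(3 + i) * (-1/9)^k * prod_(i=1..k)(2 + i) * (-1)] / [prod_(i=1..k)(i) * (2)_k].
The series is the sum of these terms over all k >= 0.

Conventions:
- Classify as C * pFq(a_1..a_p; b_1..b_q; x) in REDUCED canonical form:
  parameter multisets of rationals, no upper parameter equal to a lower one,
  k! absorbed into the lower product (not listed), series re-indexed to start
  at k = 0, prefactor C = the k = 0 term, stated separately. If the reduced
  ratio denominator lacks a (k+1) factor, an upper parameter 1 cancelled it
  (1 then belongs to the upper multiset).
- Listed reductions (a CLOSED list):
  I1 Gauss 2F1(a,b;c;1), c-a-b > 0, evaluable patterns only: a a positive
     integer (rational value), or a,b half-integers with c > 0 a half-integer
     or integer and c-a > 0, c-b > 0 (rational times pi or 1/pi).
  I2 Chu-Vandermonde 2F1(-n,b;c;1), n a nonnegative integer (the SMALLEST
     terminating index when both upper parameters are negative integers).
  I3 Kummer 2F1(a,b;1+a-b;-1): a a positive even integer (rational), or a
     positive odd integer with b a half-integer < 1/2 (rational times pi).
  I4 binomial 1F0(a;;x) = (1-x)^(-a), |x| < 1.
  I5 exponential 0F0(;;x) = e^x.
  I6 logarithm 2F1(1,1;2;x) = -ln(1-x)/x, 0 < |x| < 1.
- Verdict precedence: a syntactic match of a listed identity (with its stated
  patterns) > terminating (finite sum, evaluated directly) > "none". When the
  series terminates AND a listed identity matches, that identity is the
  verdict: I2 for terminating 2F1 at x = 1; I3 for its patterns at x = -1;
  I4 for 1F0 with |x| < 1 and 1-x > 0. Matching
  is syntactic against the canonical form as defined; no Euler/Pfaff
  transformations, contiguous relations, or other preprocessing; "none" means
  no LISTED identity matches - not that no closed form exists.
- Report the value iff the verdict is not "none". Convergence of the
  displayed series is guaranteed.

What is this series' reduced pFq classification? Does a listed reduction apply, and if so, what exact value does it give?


At argument -1/9: a 2F1 with upper {3, 4}, lower {2}, scaled by C = -1. Verdict: no listed reduction: x = -1/9 and upper {3, 4} fail every I1-I6 pattern.

Key step: from the first term -1: the product of the first k integers (prefactor -1) is k!.
Ratio: r(k) = (-1/9) * (k+3) (k+4) / [(k+2) (k+1)] - rational in k. x = (-1/9); t_0 = -1; negate the roots.


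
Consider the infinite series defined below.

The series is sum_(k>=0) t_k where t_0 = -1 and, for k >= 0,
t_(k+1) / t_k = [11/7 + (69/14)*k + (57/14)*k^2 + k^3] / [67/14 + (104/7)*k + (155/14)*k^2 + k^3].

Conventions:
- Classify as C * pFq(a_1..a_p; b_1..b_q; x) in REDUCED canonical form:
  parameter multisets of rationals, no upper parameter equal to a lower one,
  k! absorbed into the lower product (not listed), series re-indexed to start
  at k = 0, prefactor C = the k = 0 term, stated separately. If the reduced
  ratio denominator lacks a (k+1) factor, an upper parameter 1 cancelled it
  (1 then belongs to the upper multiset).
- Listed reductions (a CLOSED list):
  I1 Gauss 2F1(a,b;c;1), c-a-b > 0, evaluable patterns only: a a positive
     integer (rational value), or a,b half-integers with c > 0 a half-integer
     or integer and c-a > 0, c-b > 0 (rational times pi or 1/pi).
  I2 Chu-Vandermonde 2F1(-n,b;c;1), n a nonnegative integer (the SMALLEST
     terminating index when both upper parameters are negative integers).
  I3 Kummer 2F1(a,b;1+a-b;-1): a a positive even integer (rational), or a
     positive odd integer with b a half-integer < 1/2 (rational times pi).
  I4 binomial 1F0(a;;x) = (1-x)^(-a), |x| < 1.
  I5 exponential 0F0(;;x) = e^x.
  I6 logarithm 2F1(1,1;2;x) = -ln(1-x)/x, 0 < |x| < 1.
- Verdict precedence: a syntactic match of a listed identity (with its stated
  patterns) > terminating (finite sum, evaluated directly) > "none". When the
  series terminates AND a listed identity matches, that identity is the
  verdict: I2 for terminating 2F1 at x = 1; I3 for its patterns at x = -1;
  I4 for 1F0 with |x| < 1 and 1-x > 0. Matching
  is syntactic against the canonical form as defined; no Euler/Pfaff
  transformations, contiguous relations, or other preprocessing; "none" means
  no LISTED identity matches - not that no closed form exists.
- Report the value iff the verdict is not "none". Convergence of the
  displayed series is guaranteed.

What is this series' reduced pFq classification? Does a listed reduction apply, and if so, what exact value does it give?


With C = -1: the canonical form is 2F1(11/7, 2; 67/7; 1). Verdict: the Gauss summation I1 matches (x = 1: the Gamma ratio telescopes since c-a-b = 6 > 0 and a = 2 in Z>0). Its exact value is -530/343.

Structural cue: t_0 = -1 here, and cancel k + 1/2 from the displayed ratio first; then prefactor -1.
Term ratio: r(k) = 1 * (k+11/7) (k+2) / [(k+67/7) (k+1)] - rational in k. x = 1; t_0 = -1; negate the roots.


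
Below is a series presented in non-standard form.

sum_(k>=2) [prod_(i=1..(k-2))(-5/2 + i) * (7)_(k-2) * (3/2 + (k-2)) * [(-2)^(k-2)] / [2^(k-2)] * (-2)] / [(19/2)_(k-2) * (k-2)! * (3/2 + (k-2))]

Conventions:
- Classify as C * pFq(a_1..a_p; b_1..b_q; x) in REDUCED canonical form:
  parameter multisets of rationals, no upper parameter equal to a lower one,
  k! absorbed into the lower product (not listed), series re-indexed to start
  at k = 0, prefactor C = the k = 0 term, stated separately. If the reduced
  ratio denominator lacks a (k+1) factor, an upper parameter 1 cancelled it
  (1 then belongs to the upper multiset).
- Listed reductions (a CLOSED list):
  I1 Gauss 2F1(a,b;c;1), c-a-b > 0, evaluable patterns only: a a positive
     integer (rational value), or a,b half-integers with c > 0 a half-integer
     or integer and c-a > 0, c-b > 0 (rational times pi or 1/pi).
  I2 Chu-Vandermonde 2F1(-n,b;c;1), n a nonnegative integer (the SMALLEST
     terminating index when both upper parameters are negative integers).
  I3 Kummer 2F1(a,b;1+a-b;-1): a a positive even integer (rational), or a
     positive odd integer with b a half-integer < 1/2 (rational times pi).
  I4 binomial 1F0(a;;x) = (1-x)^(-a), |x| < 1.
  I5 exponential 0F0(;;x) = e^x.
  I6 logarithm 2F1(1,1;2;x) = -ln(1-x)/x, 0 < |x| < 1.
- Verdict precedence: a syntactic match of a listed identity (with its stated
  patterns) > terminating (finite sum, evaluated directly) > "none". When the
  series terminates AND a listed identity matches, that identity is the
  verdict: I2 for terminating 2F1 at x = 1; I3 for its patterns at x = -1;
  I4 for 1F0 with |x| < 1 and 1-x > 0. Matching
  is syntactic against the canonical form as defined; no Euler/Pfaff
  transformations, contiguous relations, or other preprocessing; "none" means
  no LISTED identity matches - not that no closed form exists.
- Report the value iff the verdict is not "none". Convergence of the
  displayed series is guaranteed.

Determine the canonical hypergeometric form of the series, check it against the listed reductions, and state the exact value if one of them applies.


Prefactor -2, argument -1: 2F1 with upper {-3/2, 7} over lower {19/2}. Verdict: Kummer (I3) fires (x = -1; c = 19/2 equals 1+a-b for upper {-3/2, 7}: listed pattern). Sum: (-765765/524288) * pi.

Key step: from the first term -2: striking the common factor k + 3/2 reduces the term (prefactor -2).
Adjacent-term ratio: r(k) = (-1) * (k-3/2) (k+7) / [(k+19/2) (k+1)] ; factor over Q: parameters, x = (-1), and C = -2.


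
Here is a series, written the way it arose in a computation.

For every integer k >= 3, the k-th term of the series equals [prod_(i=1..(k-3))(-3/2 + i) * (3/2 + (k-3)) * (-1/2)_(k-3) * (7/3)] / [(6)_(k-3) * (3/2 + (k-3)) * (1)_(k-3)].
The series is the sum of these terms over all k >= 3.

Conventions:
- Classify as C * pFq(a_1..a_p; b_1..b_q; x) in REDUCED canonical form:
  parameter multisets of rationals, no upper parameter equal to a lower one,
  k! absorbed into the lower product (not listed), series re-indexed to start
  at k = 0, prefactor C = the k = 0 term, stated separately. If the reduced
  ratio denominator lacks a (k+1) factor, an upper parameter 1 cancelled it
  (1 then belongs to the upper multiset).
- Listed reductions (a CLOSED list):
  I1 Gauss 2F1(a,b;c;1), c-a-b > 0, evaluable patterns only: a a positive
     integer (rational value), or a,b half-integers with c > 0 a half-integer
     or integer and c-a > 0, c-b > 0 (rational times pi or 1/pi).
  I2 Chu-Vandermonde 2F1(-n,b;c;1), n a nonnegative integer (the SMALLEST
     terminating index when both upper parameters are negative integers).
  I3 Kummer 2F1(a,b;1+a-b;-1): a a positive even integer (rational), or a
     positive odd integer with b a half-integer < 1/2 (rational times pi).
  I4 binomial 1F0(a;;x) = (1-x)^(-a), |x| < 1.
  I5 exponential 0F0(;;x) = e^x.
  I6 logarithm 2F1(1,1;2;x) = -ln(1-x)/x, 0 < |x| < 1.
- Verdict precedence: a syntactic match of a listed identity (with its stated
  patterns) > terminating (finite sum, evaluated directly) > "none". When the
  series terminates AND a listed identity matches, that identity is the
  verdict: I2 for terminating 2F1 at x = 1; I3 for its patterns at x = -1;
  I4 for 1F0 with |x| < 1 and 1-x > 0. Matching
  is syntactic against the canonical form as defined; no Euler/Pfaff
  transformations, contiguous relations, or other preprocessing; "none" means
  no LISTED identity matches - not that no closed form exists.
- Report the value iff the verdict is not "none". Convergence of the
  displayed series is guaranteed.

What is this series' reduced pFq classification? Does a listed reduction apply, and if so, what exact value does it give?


Structural cue: from the first term 7/3: (1)_k (C = 7/3) is k! itself.
Adjacent-term ratio: r(k) = 1 * (k-1/2) (k-1/2) / [(k+6) (k+1)] - poly over poly, x = 1 from leading terms; C = 7/3 at k = 0.

Prefactor 7/3, argument 1: 2F1 with upper {-1/2, -1/2} over lower {6}. Verdict (x = 1): Gauss's theorem I1 (half-integer case) applies (x = 1; upper {-1/2, -1/2} half-integers, c = 6 in the evaluable pattern). Its exact value is (524288/68607) / pi.


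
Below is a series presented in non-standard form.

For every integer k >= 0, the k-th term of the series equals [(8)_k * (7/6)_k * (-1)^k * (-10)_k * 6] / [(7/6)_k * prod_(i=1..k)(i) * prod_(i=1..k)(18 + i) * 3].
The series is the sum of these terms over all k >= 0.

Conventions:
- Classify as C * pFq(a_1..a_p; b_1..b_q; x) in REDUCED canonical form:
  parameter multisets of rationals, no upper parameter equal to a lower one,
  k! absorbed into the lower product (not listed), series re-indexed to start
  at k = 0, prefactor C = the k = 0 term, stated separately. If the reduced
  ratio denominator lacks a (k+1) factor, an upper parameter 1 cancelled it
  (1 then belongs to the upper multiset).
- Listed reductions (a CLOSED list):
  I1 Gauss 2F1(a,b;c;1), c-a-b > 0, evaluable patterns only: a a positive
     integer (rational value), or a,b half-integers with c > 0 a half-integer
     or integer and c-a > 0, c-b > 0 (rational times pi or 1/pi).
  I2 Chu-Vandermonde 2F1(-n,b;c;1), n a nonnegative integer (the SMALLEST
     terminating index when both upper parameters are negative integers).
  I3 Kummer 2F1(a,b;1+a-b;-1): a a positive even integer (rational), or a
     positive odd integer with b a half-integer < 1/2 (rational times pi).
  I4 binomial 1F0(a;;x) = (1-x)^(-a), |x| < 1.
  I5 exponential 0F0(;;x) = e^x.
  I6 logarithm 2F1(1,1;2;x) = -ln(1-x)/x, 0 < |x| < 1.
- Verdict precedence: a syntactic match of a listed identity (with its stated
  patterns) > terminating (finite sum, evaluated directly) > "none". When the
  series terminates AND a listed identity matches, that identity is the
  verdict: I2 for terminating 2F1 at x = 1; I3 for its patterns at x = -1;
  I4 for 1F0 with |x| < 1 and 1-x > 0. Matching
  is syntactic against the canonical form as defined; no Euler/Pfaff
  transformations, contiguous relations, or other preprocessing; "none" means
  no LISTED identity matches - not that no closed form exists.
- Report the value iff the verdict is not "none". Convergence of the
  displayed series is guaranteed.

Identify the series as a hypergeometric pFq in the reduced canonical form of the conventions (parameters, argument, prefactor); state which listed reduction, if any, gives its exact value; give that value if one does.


x = -1 here; the reduced form reads 2F1, upper {-10, 8}, lower {19}, C = 2. Verdict: this is the Kummer evaluation I3 (x = -1; c = 19 equals 1+a-b for upper {-10, 8}: listed pattern). Value: 612/7.

Key observation: t_0 = 2 here, and the lower running product (C = 2, x = -1) is a rising factorial.
Term ratio: r(k) = (-1) * (k-10) (k+8) / [(k+19) (k+1)] - rational in k. x = (-1); t_0 = 2; negate the roots.


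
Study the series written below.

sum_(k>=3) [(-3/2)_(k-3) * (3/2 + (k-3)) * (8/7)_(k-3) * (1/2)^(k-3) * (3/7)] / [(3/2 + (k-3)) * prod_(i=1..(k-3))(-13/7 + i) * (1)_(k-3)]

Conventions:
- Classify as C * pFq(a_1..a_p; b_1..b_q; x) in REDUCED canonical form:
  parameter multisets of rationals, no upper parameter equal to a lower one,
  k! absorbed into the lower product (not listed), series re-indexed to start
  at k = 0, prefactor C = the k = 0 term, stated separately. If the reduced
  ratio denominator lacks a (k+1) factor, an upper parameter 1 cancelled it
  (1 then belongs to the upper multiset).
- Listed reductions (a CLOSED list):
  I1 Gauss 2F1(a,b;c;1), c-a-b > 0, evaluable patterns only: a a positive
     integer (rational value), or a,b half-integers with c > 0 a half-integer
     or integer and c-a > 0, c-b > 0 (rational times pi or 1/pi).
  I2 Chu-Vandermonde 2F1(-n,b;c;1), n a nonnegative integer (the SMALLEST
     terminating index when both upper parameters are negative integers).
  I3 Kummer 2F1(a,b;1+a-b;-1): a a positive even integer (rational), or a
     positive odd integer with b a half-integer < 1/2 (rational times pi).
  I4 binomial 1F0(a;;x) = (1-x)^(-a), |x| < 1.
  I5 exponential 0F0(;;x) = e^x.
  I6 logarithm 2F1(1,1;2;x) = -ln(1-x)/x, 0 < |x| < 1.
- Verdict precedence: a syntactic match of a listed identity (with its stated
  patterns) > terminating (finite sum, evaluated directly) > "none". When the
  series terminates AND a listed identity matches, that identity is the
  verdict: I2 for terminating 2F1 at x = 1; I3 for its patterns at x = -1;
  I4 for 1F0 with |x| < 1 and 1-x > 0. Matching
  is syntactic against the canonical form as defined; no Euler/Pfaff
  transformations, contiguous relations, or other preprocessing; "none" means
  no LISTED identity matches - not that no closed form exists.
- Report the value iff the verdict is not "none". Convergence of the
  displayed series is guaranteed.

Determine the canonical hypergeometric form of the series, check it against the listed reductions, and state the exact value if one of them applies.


Classification (C = 3/7): 2F1 with upper {-3/2, 8/7}, lower {-6/7}, argument x = 1/2. Verdict: none - this 2F1 at x = 1/2 matches no listed pattern, and upper {-3/2, 8/7} holds no stopper.

Structural cue: t_0 being 3/7, the lower running product (prefactor 3/7) is a rising factorial.
Term ratio: r(k) = (1/2) * (k-3/2) (k+8/7) / [(k-6/7) (k+1)] - rational in k. x = (1/2); t_0 = 3/7; negate the roots.


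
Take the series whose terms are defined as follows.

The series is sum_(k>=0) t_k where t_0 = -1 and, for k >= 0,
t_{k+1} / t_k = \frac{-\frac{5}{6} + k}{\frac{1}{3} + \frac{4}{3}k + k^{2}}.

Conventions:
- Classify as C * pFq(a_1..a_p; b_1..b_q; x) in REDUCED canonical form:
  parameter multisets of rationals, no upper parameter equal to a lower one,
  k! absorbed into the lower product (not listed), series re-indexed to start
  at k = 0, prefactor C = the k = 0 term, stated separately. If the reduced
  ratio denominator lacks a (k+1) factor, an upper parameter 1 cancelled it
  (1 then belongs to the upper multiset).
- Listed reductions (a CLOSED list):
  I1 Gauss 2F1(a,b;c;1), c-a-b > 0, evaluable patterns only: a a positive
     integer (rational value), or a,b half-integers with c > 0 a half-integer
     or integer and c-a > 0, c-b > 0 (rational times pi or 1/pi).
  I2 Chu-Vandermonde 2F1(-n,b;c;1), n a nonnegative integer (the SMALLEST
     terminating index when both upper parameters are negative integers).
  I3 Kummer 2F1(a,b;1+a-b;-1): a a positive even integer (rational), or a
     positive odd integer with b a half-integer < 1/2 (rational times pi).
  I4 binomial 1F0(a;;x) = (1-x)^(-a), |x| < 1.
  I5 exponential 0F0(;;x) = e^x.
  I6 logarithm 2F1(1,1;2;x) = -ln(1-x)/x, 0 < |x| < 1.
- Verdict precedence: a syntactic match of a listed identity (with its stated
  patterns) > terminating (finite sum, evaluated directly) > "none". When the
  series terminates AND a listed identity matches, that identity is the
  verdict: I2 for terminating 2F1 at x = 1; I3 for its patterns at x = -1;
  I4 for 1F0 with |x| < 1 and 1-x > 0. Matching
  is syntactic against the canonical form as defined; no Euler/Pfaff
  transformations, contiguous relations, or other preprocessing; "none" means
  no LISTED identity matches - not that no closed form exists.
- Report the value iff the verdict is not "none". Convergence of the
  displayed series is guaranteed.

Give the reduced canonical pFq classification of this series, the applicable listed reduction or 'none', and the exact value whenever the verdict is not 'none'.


Reduced: x = 1, 1F1, upper = {-\frac{5}{6}}, lower = {\frac{1}{3}}, C = -1. Verdict: none. A 1F1 with upper {-\frac{5}{6}} fits none of I1-I6 at x = 1; the sum runs forever.

Key observation: from the first term -1: factor the ratio over Q (prefactor -1): negated roots = parameters.
Adjacent-term ratio: r(k) = 1 * (k-\frac{5}{6}) / [(k+\frac{1}{3}) (k+1)] - rational in k. x = 1; t_0 = -1; negate the roots.


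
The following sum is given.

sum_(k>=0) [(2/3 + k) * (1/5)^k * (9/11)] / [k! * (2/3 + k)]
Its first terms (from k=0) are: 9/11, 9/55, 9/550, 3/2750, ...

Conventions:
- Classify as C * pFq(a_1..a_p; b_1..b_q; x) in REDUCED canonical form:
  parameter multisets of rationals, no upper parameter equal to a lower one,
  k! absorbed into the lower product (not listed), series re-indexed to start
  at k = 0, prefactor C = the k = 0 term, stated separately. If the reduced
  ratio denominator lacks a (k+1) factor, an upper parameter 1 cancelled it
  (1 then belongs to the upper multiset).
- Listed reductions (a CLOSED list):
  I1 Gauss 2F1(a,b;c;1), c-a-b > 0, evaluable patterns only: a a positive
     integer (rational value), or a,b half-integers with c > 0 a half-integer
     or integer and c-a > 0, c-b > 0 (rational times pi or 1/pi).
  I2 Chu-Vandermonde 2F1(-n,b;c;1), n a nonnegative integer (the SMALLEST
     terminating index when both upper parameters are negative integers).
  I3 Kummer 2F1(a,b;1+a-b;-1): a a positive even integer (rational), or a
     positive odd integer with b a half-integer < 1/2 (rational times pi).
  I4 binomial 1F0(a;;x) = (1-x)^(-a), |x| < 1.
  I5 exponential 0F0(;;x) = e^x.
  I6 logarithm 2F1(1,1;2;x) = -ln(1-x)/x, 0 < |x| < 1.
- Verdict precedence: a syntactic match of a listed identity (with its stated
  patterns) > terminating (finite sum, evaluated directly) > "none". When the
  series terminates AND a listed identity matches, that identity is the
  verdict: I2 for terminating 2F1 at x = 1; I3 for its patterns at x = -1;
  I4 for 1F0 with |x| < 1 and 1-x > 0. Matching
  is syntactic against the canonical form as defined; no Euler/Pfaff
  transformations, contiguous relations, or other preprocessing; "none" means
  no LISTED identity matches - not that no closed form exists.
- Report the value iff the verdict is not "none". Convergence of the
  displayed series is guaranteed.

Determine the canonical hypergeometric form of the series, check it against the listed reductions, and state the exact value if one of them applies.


Prefactor 9/11, argument 1/5: 0F0 with upper {-} over lower {-}. Verdict: this is the exponential series (I5) (the 0F0 exponential series at x = 1/5). Its exact value is (9/11) * e^(1/5).

First insight: x = (1/5) and k + 2/3 divides numerator and denominator alike; prefactor 9/11 after cancelling.
Step ratio: r(k) = (1/5) * 1 / [(k+1)] - rational in k. x = (1/5); t_0 = 9/11; negate the roots.


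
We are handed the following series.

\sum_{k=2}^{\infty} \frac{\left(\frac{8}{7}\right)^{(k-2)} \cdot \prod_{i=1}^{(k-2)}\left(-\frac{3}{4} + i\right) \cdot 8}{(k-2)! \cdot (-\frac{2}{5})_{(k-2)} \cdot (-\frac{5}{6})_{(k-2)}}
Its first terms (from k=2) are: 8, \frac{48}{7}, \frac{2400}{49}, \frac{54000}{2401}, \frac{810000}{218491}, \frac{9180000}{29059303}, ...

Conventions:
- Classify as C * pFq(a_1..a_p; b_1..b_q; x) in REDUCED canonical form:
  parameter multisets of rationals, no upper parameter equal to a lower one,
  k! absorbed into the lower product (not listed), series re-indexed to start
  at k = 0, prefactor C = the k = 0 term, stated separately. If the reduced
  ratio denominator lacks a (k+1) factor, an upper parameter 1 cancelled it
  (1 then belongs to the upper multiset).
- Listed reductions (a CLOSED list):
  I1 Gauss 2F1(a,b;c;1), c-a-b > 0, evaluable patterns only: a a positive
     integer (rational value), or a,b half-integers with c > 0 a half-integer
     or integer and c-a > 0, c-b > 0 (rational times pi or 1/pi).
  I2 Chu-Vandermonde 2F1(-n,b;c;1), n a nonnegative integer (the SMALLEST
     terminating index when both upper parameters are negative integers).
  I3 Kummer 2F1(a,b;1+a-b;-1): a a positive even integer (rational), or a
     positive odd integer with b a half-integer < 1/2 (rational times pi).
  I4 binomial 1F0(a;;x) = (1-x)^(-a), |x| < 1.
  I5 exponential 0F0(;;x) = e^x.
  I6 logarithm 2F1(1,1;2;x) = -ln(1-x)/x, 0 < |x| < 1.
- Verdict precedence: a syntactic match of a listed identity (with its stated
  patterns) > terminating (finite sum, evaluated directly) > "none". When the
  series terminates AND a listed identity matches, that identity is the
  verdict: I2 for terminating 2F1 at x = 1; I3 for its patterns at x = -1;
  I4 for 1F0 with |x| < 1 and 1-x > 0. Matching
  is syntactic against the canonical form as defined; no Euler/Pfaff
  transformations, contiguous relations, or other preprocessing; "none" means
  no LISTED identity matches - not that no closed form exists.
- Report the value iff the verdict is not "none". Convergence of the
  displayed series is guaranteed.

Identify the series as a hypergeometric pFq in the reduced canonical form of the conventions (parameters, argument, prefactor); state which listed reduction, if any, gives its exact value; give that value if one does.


This is 8 * 1F2(\frac{1}{4}; -\frac{5}{6}, -\frac{2}{5}; \frac{8}{7}) in reduced canonical form. Verdict: none - at argument \frac{8}{7} the multisets {\frac{1}{4}} ; {-\frac{5}{6}, -\frac{2}{5}} match no listed identity.

First insight: x = \frac{8}{7} and the running product (C = 8) telescopes to a rising factorial.
Consecutive-term ratio: r(k) = \frac{8}{7} * (k+\frac{1}{4}) / [(k-\frac{5}{6}) (k-\frac{2}{5}) (k+1)] ; factor over Q: parameters, x = \frac{8}{7}, and C = 8.


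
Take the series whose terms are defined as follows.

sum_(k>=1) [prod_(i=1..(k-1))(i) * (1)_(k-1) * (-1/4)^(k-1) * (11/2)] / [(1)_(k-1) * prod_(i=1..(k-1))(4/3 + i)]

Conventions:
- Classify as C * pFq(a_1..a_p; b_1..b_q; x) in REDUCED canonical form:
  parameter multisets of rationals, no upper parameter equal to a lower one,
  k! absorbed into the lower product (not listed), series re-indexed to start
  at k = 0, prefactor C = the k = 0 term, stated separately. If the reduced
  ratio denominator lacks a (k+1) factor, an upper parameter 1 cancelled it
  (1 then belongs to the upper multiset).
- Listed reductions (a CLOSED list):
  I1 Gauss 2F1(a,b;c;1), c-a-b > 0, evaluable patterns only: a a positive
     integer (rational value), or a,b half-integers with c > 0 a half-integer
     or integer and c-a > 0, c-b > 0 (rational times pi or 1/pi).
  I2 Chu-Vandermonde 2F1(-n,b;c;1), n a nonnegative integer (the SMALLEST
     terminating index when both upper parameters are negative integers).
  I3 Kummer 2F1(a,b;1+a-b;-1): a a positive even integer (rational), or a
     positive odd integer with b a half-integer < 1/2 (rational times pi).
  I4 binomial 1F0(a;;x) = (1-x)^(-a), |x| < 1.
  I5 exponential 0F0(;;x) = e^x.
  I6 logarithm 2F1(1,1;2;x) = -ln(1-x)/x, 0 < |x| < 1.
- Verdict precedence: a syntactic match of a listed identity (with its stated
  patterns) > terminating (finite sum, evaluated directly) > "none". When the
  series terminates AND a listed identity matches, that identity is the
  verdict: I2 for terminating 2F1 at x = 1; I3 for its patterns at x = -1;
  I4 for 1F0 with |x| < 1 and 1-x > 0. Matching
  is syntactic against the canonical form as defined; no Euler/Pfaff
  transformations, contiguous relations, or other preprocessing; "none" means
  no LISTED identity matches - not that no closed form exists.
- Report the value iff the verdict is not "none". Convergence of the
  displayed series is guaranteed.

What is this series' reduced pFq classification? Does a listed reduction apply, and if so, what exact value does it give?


This is 11/2 * 2F1(1, 1; 7/3; -1/4) in reduced canonical form. Verdict: none - this 2F1 at x = -1/4 matches no listed pattern, and upper {1, 1} holds no stopper.

The tell: with t_0 = 11/2, (1)_k (prefactor 11/2) is k! itself.
Step ratio: r(k) = (-1/4) * (k+1) (k+1) / [(k+7/3) (k+1)] - rational in k. x = (-1/4); t_0 = 11/2; negate the roots.


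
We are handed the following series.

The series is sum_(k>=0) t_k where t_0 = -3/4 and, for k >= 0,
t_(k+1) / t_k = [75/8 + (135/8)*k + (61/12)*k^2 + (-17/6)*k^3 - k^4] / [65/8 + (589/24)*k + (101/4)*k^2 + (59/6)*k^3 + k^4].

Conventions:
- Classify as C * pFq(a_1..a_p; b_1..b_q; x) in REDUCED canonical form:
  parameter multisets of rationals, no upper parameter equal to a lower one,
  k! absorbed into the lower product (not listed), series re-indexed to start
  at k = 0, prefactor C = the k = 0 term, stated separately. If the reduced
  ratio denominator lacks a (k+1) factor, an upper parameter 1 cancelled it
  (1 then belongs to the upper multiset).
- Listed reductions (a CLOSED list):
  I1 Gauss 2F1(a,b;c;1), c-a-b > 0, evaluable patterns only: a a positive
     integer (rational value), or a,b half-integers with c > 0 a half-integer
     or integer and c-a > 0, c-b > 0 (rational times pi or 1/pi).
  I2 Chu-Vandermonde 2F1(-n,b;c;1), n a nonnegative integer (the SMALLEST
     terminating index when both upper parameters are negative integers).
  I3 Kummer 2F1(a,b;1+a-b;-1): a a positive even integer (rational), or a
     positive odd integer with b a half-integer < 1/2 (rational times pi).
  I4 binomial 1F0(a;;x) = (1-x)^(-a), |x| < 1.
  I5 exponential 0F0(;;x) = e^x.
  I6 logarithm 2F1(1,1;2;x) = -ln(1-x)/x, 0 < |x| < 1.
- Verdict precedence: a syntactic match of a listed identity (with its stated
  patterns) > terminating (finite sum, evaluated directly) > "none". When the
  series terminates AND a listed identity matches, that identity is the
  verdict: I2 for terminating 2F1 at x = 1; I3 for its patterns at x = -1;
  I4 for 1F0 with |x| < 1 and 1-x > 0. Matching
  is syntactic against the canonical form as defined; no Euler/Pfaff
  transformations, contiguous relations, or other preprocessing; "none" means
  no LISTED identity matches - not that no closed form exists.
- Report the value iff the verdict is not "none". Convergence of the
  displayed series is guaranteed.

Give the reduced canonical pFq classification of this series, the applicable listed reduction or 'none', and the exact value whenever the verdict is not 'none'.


Reduced: x = -1, 2F1, upper = {-5/2, 3}, lower = {13/2}, C = -3/4. Verdict: Kummer (I3) applies (x = -1; c = 13/2 equals 1+a-b for upper {-5/2, 3}: listed pattern). Exact value: (-10395/16384) * pi.

Structural cue: with t_0 = -3/4, the ratio is unreduced: k + 3/2 divides both sides (C = -3/4).
Term ratio: r(k) = (-1) * (k-5/2) (k+3) / [(k+13/2) (k+1)] - rational in k. x = (-1); t_0 = -3/4; negate the roots.


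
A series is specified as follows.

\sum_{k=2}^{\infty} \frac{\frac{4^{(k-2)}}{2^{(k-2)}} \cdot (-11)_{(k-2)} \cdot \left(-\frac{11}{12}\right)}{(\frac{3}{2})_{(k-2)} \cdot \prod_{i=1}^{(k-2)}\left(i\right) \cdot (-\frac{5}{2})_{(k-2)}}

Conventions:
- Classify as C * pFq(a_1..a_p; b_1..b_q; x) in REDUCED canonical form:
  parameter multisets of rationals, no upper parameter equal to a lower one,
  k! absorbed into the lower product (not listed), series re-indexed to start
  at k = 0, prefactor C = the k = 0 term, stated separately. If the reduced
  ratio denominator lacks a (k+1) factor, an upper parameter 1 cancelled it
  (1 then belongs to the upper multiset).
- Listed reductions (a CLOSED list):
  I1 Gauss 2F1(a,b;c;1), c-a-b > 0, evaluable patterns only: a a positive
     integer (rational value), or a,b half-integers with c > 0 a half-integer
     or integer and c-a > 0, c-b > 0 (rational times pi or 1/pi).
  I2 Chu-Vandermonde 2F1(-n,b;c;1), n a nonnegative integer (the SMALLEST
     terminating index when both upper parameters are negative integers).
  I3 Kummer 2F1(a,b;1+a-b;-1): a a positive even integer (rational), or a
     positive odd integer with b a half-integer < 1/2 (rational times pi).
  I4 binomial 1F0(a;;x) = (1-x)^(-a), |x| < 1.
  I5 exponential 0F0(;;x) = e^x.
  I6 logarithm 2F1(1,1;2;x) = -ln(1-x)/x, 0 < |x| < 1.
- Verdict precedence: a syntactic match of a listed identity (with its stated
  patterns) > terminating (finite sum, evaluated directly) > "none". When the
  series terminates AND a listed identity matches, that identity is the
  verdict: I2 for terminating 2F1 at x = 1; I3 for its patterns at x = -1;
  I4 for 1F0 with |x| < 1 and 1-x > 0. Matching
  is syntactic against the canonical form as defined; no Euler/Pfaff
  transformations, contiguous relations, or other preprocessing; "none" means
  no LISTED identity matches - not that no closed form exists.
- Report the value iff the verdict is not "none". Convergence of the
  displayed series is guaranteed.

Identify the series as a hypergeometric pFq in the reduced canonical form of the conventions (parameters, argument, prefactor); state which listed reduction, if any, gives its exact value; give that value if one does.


The series (x = 2) is 1F2: upper {-11}, lower {-\frac{5}{2}, \frac{3}{2}}, prefactor -\frac{11}{12}. Verdict: terminating. With -11 upstairs the series is a 12-term polynomial sum; evaluated term by term. Its exact value is -\frac{12889929869780318441}{1498475487671662500}.

Key step: x = 2 and the two k-th powers (prefactor -11/12) combine into one argument.
Ratio: r(k) = 2 * (k-11) / [(k-\frac{5}{2}) (k+\frac{3}{2}) (k+1)] ; factor over Q: parameters, x = 2, and C = -\frac{11}{12}.


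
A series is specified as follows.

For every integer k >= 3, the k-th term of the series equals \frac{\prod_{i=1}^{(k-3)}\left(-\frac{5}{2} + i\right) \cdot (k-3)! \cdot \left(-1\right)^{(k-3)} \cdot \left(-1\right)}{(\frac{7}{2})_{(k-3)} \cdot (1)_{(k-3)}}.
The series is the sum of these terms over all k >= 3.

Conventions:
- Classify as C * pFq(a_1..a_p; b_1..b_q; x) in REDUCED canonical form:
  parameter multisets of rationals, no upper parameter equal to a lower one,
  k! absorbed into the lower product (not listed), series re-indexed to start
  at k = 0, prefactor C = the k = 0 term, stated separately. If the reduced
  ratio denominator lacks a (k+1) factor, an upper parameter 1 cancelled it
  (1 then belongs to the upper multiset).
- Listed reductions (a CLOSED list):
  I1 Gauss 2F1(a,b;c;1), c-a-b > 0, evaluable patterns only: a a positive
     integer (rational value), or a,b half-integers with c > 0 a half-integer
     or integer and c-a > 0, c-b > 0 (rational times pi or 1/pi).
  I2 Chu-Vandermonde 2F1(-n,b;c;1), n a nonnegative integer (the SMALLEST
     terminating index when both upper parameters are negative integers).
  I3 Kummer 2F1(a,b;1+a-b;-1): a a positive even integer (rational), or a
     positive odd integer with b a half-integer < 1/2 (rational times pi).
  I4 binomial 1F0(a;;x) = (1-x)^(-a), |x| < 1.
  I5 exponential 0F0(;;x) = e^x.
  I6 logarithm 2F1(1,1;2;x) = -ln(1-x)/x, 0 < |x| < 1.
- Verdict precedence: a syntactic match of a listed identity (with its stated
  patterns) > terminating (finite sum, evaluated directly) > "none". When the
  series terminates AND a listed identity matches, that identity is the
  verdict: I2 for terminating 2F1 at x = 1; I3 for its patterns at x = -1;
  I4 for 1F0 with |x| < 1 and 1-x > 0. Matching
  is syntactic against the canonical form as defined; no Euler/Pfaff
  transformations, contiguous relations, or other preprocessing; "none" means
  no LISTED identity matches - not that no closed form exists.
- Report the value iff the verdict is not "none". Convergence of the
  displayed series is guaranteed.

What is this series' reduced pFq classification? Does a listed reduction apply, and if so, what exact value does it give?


Reduced: x = -1, 2F1, upper = {-\frac{3}{2}, 1}, lower = {\frac{7}{2}}, C = -1. Verdict: Kummer (I3) fires (x = -1; c = \frac{7}{2} equals 1+a-b for upper {-\frac{3}{2}, 1}: listed pattern). Sum: \left(-\frac{15}{32}\right) \cdot \pi.

Key step: t_0 = -1 here, and the running product (C = -1, x = -1) telescopes to a rising factorial.
Adjacent-term ratio: r(k) = -1 * (k-\frac{3}{2}) (k+1) / [(k+\frac{7}{2}) (k+1)] - poly over poly, x = -1 from leading terms; C = -1 at k = 0.


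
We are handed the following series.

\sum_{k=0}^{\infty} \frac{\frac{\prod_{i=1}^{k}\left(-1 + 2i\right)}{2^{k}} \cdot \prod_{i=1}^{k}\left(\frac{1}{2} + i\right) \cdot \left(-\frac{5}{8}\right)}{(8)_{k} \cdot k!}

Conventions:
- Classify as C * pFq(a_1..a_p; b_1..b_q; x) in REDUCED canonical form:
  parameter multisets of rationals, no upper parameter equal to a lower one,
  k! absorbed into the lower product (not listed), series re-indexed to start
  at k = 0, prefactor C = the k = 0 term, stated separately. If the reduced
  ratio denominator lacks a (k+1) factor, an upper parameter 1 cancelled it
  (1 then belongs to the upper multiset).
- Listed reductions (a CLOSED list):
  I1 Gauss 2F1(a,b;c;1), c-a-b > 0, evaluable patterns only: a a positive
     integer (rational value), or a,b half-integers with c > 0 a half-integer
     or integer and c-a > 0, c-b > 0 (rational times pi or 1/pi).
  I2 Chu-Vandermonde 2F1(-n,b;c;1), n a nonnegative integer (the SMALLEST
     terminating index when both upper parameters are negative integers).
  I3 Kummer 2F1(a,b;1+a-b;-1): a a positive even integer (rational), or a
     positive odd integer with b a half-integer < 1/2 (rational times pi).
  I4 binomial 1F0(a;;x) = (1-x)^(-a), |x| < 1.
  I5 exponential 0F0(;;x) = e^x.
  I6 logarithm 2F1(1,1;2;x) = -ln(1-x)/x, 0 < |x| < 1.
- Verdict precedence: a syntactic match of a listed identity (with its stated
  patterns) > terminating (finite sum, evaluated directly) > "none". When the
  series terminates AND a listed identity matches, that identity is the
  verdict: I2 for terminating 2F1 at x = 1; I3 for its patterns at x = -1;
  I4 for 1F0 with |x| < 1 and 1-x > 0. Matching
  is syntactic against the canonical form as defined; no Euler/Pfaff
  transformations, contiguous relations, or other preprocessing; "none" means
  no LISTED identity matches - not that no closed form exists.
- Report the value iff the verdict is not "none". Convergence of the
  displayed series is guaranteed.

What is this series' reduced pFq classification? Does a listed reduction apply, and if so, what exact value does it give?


With C = -\frac{5}{8}: the canonical form is 2F1(\frac{1}{2}, \frac{3}{2}; 8; 1). Verdict (x = 1): the half-integer Gauss pattern (I1) applies (x = 1; upper {\frac{1}{2}, \frac{3}{2}} half-integers, c = 8 in the evaluable pattern). Value: \left(-\frac{655360}{297297}\right) / \pi.

The tell: from the first term -\frac{5}{8}: the odd product 1*3*...*(2k-1) (C = -5/8, x = 1) is 2^k (1/2)_k.
Consecutive-term ratio: r(k) = 1 * (k+\frac{1}{2}) (k+\frac{3}{2}) / [(k+8) (k+1)] - rational in k. x = 1; t_0 = -\frac{5}{8}; negate the roots.
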